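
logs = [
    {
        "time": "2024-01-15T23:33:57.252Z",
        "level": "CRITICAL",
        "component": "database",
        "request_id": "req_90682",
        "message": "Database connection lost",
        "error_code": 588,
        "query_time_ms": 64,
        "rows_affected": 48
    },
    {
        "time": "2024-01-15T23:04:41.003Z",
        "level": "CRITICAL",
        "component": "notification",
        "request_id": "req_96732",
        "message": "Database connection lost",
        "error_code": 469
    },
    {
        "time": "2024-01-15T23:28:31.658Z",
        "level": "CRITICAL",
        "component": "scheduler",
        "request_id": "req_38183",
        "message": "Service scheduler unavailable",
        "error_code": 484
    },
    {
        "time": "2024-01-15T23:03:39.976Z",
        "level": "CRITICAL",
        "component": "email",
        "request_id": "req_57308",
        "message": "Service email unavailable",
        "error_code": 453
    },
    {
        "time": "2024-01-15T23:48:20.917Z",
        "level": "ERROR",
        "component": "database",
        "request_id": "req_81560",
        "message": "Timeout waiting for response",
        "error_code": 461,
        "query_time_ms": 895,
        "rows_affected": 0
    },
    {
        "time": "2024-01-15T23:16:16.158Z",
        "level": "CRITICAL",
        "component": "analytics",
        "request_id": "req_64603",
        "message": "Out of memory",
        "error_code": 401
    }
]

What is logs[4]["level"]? "ERROR"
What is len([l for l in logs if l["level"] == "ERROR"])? 1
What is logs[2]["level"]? "CRITICAL"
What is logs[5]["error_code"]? 401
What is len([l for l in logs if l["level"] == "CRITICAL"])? 5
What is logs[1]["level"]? "CRITICAL"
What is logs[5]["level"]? "CRITICAL"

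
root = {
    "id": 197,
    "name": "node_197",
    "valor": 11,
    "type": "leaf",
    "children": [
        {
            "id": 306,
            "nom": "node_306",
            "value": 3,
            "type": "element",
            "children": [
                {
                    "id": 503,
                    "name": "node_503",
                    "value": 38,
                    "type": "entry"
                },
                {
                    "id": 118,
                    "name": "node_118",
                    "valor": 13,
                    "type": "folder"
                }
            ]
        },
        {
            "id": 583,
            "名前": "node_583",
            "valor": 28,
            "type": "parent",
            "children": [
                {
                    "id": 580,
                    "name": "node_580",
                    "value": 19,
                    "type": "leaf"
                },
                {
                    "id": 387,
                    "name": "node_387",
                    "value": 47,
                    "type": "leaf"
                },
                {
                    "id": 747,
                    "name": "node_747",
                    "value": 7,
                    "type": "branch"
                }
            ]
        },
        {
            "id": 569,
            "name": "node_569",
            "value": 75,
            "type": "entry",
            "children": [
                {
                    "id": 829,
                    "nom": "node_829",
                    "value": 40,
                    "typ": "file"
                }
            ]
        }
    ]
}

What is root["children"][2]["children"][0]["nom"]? "node_829"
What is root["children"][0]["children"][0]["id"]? 503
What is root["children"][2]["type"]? "entry"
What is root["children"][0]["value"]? 3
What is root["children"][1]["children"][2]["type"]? "branch"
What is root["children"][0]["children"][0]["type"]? "entry"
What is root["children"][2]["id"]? 569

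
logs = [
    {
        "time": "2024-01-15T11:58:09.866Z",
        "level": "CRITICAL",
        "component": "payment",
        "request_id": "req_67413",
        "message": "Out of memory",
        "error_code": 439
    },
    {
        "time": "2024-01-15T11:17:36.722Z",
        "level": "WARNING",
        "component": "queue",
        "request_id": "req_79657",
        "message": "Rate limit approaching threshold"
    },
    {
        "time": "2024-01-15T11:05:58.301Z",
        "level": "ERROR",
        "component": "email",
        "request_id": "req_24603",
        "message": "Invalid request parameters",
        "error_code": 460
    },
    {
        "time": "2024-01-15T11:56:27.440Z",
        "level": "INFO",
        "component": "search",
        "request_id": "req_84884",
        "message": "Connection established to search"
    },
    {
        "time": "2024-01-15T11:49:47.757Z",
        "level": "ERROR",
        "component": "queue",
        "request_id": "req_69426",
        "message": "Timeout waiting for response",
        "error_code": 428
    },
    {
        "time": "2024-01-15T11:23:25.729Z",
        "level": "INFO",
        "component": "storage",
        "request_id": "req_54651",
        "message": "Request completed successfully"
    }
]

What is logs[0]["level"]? "CRITICAL"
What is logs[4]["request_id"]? "req_69426"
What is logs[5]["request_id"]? "req_54651"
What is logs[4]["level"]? "ERROR"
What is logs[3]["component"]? "search"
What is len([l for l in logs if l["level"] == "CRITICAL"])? 1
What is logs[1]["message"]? "Rate limit approaching threshold"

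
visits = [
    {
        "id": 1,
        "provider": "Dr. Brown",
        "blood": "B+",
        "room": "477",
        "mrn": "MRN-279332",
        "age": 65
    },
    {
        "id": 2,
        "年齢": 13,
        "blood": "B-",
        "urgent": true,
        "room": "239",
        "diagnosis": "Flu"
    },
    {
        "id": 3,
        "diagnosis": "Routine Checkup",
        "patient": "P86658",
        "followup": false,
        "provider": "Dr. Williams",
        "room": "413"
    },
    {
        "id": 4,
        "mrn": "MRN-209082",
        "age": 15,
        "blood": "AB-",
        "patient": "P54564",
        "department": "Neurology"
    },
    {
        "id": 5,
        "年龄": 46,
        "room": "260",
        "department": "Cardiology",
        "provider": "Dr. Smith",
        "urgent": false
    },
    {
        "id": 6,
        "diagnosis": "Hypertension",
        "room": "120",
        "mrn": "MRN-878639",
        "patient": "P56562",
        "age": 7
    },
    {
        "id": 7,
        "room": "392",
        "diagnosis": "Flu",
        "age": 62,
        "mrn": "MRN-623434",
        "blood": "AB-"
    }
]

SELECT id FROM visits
[1, 2, 3, 4, 5, 6, 7]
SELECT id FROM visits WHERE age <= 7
[6]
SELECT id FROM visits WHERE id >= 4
[4, 5, 6, 7]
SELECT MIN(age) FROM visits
7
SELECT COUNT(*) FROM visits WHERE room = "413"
1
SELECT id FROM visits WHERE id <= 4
[1, 2, 3, 4]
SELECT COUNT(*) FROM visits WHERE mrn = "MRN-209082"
1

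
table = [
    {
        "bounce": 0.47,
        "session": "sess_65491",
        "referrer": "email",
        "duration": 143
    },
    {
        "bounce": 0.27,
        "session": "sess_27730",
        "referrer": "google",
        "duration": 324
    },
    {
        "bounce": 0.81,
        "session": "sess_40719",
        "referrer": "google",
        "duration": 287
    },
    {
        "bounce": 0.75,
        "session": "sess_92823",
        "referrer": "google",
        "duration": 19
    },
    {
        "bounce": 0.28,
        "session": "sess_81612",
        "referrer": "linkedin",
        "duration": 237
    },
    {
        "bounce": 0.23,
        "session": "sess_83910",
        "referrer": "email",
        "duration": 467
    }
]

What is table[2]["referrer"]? "google"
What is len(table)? 6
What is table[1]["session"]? "sess_27730"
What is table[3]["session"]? "sess_92823"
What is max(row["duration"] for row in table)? 467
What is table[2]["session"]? "sess_40719"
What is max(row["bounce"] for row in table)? 0.81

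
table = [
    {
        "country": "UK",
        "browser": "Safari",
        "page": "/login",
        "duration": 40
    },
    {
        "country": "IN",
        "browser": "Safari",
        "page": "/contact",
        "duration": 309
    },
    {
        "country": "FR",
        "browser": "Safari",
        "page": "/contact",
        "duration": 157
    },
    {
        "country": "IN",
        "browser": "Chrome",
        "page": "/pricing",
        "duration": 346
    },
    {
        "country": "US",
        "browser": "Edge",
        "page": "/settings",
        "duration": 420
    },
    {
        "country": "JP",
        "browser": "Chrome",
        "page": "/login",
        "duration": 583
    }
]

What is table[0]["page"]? "/login"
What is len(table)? 6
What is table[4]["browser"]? "Edge"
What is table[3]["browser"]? "Chrome"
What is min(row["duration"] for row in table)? 40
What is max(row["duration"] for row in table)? 583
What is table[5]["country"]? "JP"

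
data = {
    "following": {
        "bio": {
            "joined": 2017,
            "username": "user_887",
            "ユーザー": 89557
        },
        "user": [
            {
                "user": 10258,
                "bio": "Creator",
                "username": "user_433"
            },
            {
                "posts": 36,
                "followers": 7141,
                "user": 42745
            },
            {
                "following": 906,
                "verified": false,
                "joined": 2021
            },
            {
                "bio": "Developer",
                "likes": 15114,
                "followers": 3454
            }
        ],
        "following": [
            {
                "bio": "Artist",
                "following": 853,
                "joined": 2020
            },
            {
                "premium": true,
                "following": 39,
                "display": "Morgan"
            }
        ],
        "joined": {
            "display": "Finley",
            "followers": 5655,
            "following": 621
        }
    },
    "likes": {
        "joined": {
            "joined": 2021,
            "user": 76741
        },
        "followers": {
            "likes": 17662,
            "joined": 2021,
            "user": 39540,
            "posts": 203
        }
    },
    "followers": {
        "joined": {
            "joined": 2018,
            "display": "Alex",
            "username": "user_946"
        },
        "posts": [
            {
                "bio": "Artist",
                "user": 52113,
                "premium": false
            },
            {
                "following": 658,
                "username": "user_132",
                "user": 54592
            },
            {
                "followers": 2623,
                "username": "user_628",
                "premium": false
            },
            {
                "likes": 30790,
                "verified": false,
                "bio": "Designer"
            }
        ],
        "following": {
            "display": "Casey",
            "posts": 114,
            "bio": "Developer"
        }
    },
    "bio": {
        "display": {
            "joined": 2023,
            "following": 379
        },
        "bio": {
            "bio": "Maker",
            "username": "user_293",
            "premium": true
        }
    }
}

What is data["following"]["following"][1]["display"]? "Morgan"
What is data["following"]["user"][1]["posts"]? 36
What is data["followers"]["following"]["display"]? "Casey"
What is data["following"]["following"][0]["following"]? 853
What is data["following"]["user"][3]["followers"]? 3454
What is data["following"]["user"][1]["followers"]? 7141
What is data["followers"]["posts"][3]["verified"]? False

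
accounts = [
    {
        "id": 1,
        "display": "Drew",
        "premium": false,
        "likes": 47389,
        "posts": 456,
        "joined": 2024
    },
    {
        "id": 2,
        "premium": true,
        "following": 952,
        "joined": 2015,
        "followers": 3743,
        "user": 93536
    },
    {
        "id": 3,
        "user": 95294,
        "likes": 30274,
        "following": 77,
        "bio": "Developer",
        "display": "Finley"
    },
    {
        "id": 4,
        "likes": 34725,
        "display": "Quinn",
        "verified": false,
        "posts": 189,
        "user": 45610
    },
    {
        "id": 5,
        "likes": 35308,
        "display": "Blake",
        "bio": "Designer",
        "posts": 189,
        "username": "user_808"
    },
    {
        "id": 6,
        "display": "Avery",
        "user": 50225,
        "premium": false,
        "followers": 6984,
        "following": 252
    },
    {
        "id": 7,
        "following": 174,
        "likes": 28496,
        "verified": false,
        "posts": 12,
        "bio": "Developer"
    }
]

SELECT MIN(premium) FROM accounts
False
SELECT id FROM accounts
[1, 2, 3, 4, 5, 6, 7]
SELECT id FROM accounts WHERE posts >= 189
[1, 4, 5]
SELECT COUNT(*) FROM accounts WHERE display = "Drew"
1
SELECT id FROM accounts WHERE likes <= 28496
[7]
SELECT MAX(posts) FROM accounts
456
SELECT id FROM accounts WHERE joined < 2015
[]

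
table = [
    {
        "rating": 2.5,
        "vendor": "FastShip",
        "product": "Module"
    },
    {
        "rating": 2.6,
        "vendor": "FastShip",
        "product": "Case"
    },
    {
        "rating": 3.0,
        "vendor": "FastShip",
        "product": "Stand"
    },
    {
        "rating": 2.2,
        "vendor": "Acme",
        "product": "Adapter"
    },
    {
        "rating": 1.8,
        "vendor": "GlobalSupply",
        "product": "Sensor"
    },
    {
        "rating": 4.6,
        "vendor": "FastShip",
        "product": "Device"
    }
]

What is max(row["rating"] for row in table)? 4.6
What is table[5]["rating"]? 4.6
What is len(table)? 6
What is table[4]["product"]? "Sensor"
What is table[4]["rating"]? 1.8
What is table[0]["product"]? "Module"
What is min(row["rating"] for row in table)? 1.8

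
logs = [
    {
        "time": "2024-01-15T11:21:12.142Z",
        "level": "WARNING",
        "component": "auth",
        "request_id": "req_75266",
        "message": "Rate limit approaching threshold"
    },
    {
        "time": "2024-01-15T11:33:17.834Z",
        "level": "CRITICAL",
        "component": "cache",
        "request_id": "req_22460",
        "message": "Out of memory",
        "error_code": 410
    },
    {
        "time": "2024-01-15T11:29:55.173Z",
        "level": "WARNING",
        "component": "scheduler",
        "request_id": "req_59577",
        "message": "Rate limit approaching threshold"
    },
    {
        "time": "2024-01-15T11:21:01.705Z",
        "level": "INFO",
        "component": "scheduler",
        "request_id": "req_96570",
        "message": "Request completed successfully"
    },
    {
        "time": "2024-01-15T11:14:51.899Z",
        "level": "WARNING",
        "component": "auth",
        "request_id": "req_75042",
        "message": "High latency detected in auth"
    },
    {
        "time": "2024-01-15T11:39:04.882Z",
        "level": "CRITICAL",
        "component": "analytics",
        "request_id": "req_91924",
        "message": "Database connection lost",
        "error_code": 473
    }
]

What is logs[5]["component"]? "analytics"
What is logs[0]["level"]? "WARNING"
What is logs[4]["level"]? "WARNING"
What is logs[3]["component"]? "scheduler"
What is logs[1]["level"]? "CRITICAL"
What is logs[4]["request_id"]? "req_75042"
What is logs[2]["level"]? "WARNING"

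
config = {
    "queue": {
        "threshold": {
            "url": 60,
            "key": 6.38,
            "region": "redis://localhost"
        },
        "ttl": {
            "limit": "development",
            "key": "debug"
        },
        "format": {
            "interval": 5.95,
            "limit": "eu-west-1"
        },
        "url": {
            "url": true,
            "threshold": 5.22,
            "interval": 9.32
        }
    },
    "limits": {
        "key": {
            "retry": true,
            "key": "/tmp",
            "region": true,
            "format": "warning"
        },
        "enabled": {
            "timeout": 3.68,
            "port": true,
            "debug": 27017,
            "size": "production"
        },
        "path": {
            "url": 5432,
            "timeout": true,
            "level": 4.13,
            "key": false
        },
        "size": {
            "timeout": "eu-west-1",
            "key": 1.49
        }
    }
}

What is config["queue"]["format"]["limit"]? "eu-west-1"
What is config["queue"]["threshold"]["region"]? "redis://localhost"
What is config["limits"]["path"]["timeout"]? True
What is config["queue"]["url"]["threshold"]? 5.22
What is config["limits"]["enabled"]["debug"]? 27017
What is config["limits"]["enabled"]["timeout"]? 3.68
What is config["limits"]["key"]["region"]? True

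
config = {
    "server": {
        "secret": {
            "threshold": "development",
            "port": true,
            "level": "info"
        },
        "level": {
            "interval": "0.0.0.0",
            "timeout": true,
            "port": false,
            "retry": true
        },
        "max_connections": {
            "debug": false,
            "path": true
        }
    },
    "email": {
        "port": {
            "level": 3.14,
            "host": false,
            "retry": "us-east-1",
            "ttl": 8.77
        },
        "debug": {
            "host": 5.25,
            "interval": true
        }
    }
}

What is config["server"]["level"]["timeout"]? True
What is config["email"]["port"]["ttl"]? 8.77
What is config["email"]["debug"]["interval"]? True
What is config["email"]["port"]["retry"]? "us-east-1"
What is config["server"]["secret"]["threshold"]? "development"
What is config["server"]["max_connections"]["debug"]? False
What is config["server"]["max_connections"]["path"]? True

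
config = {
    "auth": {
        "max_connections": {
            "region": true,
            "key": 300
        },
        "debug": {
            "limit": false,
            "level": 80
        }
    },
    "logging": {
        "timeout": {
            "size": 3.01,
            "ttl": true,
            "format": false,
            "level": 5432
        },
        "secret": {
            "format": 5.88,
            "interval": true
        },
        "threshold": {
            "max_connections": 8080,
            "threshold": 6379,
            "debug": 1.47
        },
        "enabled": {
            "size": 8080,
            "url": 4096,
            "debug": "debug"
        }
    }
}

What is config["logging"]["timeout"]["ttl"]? True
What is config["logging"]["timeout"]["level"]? 5432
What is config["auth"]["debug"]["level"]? 80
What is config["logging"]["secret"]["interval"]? True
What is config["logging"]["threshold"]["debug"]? 1.47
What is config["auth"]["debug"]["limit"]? False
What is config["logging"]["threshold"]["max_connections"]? 8080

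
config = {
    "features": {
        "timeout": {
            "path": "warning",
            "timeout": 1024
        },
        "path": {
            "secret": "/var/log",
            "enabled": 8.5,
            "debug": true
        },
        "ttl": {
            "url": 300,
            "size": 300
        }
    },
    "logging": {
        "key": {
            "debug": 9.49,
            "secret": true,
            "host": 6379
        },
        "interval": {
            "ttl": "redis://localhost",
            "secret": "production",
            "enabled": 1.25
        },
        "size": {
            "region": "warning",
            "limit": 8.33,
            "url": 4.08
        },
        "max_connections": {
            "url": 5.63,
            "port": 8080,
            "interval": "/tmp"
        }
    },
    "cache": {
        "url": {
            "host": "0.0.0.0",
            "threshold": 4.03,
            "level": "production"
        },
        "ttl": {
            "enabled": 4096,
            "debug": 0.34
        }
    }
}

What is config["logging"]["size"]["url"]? 4.08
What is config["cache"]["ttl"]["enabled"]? 4096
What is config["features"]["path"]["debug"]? True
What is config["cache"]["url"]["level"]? "production"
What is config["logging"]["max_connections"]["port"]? 8080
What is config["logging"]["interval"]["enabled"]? 1.25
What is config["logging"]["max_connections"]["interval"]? "/tmp"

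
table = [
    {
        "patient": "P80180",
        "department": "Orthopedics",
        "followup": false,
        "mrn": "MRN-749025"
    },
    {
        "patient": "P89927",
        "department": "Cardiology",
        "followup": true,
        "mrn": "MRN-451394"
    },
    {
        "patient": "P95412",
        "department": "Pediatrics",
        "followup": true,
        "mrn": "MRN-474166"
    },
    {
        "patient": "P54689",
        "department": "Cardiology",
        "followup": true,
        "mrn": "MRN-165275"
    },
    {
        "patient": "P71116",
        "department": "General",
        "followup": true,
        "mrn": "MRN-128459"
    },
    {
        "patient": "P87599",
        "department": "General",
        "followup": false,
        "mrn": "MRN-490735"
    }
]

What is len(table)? 6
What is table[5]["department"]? "General"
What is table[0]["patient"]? "P80180"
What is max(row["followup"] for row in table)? True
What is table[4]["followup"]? True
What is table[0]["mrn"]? "MRN-749025"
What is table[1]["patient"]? "P89927"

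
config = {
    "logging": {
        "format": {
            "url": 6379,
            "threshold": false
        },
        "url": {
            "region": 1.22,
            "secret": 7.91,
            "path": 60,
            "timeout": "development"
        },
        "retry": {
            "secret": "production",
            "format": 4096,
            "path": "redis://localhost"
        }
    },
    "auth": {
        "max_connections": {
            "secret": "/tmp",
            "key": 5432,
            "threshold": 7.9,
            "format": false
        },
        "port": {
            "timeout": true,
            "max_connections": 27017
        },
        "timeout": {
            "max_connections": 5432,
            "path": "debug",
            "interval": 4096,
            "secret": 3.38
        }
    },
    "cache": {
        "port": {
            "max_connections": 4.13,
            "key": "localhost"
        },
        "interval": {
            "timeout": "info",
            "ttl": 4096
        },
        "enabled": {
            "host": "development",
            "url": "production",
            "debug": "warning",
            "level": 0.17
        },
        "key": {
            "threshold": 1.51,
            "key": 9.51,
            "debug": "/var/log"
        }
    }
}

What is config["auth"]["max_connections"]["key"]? 5432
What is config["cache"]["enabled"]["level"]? 0.17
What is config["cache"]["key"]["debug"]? "/var/log"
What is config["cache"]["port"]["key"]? "localhost"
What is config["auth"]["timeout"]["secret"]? 3.38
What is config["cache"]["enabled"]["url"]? "production"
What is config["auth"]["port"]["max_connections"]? 27017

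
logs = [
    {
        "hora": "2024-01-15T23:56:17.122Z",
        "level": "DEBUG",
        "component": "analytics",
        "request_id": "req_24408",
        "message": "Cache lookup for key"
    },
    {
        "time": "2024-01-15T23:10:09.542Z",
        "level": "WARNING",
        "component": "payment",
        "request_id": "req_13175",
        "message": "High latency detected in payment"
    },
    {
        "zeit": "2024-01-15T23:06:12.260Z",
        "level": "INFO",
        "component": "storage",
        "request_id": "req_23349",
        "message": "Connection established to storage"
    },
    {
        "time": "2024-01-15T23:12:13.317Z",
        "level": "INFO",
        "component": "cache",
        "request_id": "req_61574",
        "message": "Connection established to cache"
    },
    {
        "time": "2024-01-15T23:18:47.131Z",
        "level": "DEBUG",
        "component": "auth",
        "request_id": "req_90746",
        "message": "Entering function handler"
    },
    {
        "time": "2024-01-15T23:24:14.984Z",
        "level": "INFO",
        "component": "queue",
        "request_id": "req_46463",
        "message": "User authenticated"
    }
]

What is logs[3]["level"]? "INFO"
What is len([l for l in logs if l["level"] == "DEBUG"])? 2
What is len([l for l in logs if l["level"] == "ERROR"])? 0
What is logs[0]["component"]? "analytics"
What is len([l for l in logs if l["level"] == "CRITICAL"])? 0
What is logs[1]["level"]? "WARNING"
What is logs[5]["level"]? "INFO"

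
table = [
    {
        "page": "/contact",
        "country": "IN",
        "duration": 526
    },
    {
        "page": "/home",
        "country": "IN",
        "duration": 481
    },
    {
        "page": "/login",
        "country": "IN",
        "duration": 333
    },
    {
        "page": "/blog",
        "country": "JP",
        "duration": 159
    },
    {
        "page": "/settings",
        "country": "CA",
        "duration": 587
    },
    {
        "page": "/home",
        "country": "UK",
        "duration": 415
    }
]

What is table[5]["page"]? "/home"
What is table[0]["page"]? "/contact"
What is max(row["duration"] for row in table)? 587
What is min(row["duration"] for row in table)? 159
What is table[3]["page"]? "/blog"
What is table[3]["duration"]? 159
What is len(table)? 6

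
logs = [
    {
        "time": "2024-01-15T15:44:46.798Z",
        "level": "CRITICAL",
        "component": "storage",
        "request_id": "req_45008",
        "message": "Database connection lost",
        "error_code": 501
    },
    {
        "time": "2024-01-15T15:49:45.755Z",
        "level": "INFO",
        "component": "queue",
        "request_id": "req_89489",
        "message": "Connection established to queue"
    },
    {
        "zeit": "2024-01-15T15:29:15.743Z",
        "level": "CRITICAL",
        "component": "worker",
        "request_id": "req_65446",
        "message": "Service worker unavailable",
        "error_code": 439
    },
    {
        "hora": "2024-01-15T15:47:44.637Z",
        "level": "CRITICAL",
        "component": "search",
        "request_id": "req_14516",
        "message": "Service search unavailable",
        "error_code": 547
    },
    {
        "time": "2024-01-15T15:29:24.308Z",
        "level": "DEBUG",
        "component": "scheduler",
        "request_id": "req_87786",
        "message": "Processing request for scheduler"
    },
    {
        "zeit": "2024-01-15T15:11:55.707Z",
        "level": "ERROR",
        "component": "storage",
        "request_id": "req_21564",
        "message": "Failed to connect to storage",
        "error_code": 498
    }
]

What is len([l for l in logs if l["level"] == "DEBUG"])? 1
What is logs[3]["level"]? "CRITICAL"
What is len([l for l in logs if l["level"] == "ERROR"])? 1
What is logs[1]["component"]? "queue"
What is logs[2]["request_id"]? "req_65446"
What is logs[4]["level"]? "DEBUG"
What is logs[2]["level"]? "CRITICAL"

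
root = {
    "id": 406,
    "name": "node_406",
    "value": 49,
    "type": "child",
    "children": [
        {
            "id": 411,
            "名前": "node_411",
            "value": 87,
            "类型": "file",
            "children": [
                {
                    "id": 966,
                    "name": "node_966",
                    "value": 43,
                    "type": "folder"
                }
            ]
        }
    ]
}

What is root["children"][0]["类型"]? "file"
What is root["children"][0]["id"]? 411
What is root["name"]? "node_406"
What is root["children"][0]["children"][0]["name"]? "node_966"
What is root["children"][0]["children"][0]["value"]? 43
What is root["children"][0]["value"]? 87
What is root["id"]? 406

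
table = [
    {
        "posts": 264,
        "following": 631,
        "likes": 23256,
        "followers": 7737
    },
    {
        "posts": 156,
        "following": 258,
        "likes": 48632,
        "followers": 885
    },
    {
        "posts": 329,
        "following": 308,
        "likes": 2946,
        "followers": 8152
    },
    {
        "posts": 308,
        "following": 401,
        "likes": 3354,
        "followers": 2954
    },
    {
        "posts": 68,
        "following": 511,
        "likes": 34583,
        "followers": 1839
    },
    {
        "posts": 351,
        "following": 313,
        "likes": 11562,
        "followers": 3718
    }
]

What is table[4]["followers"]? 1839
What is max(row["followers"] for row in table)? 8152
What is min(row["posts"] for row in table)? 68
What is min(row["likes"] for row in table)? 2946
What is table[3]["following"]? 401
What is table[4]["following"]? 511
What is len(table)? 6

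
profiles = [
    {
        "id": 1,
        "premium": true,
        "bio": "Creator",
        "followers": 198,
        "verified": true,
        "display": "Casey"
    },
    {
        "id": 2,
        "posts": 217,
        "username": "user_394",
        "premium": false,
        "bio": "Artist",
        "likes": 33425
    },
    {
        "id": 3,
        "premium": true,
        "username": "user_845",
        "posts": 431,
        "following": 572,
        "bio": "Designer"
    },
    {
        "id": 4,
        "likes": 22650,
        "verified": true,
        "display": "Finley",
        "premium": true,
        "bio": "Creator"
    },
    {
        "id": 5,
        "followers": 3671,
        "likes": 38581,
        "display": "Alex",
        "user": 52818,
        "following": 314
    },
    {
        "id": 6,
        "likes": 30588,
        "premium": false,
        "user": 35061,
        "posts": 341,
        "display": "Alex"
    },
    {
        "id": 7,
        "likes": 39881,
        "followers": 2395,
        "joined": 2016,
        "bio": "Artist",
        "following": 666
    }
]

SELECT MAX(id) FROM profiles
7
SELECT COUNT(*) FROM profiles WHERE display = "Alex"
2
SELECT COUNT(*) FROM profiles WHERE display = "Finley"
1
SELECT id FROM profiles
[1, 2, 3, 4, 5, 6, 7]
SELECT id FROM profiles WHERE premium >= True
[1, 3, 4]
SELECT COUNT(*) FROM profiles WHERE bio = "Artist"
2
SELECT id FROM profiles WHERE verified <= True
[1, 4]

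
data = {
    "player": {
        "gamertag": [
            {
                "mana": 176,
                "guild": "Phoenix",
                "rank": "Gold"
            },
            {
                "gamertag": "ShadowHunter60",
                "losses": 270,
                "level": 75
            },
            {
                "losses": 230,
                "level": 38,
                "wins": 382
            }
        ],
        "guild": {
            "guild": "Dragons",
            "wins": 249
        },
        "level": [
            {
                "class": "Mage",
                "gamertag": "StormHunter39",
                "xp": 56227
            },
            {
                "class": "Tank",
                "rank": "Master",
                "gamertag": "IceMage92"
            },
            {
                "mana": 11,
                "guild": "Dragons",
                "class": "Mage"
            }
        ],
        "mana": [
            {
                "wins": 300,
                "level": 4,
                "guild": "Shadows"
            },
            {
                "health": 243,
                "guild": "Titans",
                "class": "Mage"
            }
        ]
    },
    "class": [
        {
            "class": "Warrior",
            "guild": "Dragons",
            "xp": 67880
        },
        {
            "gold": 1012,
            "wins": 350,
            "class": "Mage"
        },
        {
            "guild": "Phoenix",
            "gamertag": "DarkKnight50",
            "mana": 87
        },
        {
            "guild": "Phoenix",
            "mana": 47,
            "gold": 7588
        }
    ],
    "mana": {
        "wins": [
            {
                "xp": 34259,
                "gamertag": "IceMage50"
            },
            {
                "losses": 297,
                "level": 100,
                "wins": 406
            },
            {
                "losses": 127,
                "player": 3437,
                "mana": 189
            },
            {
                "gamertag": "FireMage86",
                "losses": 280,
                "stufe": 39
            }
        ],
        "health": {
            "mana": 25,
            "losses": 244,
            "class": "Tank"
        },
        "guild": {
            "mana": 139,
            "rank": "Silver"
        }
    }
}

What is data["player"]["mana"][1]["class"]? "Mage"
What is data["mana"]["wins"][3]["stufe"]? 39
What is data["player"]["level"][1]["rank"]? "Master"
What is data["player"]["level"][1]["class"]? "Tank"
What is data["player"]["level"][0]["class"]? "Mage"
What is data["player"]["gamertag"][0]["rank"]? "Gold"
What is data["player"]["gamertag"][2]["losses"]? 230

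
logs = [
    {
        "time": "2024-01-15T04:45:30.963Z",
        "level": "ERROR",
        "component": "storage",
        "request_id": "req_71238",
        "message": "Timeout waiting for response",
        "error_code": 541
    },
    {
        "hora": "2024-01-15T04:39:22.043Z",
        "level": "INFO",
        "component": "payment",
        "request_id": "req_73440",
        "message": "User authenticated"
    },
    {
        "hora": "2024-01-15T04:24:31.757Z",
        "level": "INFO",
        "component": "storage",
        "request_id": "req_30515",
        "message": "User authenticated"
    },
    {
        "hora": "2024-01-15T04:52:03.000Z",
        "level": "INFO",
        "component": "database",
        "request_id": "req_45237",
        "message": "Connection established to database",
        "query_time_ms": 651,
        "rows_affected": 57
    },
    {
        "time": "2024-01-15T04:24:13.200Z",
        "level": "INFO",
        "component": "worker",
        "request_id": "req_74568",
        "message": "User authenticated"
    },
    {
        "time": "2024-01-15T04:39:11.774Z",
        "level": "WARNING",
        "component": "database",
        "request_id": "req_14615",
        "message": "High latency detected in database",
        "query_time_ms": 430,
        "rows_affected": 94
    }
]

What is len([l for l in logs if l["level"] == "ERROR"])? 1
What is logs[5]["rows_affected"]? 94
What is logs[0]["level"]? "ERROR"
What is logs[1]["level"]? "INFO"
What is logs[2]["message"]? "User authenticated"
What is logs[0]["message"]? "Timeout waiting for response"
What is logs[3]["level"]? "INFO"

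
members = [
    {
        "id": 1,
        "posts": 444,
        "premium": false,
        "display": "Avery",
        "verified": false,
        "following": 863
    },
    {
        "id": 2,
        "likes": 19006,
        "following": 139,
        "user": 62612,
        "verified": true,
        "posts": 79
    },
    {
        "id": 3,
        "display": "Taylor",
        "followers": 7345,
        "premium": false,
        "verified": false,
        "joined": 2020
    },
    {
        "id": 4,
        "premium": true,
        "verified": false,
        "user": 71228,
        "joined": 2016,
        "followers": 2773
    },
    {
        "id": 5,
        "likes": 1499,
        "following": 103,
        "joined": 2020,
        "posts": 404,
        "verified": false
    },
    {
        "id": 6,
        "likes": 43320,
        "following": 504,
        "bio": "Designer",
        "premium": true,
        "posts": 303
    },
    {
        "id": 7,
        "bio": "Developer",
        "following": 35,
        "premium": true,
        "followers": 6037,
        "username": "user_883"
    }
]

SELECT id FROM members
[1, 2, 3, 4, 5, 6, 7]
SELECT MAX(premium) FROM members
True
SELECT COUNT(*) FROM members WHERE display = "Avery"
1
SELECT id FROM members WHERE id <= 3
[1, 2, 3]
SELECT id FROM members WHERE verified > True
[]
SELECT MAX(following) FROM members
863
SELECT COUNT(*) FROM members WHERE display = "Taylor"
1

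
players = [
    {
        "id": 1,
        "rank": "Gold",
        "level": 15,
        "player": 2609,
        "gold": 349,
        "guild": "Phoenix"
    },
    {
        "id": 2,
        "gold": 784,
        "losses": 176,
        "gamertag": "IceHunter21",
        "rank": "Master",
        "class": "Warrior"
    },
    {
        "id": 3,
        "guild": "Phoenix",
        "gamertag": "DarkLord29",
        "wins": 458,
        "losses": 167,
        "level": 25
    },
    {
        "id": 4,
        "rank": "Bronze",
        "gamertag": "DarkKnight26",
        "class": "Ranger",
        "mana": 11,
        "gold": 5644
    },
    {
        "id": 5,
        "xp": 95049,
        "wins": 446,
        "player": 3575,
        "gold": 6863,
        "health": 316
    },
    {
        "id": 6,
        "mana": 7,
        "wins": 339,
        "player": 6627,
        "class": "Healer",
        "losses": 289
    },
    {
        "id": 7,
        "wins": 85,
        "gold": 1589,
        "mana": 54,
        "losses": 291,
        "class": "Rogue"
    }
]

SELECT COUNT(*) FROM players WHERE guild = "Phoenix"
2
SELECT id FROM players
[1, 2, 3, 4, 5, 6, 7]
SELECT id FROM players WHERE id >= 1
[1, 2, 3, 4, 5, 6, 7]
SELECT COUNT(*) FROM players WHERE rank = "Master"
1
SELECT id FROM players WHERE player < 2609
[]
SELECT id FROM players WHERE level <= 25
[1, 3]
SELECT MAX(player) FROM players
6627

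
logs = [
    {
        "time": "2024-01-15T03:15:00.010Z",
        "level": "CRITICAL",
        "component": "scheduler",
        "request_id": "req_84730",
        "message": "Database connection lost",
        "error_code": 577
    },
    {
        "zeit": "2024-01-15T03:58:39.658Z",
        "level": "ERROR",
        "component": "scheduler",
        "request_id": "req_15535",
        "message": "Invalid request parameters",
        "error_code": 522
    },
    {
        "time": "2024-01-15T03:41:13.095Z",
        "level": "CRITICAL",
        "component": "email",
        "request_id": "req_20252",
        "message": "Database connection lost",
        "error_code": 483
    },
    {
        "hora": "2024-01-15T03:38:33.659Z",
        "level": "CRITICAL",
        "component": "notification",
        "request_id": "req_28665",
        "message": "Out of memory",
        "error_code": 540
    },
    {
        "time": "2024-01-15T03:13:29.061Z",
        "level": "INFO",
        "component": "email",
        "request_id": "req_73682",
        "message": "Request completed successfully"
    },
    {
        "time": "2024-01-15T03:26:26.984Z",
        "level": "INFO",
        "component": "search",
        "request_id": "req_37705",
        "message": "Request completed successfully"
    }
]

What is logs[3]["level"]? "CRITICAL"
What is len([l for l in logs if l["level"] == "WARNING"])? 0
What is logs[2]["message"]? "Database connection lost"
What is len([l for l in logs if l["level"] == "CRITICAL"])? 3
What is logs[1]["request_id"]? "req_15535"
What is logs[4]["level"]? "INFO"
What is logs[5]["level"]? "INFO"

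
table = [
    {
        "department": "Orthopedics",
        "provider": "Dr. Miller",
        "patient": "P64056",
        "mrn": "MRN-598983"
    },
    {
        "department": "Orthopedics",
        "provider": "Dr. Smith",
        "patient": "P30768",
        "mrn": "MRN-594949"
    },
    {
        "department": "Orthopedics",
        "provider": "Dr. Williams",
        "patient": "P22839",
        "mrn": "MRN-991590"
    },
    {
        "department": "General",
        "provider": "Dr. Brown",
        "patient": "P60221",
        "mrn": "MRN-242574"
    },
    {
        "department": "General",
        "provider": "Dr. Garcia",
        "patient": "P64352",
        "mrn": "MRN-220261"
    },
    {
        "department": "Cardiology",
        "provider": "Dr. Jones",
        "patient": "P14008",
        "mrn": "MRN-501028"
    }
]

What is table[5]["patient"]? "P14008"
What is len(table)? 6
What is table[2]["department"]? "Orthopedics"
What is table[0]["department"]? "Orthopedics"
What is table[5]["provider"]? "Dr. Jones"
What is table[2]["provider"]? "Dr. Williams"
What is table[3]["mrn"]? "MRN-242574"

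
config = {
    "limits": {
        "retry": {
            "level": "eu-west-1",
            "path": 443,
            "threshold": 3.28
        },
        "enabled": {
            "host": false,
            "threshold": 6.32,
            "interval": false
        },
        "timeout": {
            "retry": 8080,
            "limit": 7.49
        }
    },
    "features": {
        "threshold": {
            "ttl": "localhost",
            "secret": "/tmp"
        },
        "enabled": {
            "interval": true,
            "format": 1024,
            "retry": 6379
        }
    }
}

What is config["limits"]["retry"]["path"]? 443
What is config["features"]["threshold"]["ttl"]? "localhost"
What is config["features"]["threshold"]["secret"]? "/tmp"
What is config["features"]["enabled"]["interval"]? True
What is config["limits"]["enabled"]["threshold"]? 6.32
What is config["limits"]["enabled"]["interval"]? False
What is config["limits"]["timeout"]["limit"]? 7.49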